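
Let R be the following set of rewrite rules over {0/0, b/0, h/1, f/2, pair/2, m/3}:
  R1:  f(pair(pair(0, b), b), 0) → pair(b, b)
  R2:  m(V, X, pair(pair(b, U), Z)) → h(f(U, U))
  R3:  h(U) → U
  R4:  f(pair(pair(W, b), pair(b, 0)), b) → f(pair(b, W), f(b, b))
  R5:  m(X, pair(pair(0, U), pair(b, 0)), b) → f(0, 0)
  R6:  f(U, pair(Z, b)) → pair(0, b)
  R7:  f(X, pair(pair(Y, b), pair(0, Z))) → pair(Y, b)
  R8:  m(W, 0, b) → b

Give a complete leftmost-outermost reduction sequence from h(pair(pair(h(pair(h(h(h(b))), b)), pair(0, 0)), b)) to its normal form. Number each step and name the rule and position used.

1. h(pair(pair(h(pair(h(h(h(b))), b)), pair(0, 0)), b))  →  pair(pair(h(pair(h(h(h(b))), b)), pair(0, 0)), b)   [R3 at ε]
2. pair(pair(h(pair(h(h(h(b))), b)), pair(0, 0)), b)  →  pair(pair(pair(h(h(h(b))), b), pair(0, 0)), b)   [R3 at 1.1]
3. pair(pair(pair(h(h(h(b))), b), pair(0, 0)), b)  →  pair(pair(pair(h(h(b)), b), pair(0, 0)), b)   [R3 at 1.1.1]
4. pair(pair(pair(h(h(b)), b), pair(0, 0)), b)  →  pair(pair(pair(h(b), b), pair(0, 0)), b)   [R3 at 1.1.1]
5. pair(pair(pair(h(b), b), pair(0, 0)), b)  →  pair(pair(pair(b, b), pair(0, 0)), b)   [R3 at 1.1.1]

pair(pair(pair(b, b), pair(0, 0)), b)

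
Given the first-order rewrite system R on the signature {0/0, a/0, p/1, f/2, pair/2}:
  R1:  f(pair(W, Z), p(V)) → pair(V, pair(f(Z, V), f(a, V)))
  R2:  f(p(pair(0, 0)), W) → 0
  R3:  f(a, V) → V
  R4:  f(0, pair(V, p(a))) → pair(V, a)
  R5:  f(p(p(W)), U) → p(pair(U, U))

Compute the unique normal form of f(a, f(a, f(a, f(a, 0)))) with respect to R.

1. f(a, f(a, f(a, f(a, 0))))  →  f(a, f(a, f(a, 0)))   [R3 at ε]
2. f(a, f(a, f(a, 0)))  →  f(a, f(a, 0))   [R3 at ε]
3. f(a, f(a, 0))  →  f(a, 0)   [R3 at ε]
4. f(a, 0)  →  0   [R3 at ε]

0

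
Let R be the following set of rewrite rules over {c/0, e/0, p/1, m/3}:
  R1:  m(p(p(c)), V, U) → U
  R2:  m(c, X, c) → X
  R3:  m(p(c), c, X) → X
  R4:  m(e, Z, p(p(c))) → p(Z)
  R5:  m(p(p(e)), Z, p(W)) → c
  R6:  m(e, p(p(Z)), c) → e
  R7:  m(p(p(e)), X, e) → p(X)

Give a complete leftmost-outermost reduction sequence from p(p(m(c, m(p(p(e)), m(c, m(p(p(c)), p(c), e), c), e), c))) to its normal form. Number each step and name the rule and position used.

p(p(p(e)))

1. p(p(m(c, m(p(p(e)), m(c, m(p(p(c)), p(c), e), c), e), c)))  →  p(p(m(p(p(e)), m(c, m(p(p(c)), p(c), e), c), e)))   [R2 at 1.1]
2. p(p(m(p(p(e)), m(c, m(p(p(c)), p(c), e), c), e)))  →  p(p(p(m(c, m(p(p(c)), p(c), e), c))))   [R7 at 1.1]
3. p(p(p(m(c, m(p(p(c)), p(c), e), c))))  →  p(p(p(m(p(p(c)), p(c), e))))   [R2 at 1.1.1]
4. p(p(p(m(p(p(c)), p(c), e))))  →  p(p(p(e)))   [R1 at 1.1.1]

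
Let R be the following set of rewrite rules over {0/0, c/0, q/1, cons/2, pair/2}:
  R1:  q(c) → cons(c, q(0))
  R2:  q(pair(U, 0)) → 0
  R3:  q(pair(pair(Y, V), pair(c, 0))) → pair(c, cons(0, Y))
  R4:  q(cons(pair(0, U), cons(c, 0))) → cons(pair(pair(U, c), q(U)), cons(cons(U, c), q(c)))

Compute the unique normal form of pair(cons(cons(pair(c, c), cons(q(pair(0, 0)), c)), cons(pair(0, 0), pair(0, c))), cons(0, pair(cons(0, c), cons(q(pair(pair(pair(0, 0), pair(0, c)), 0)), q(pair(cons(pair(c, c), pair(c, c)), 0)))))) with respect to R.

pair(cons(cons(pair(c, c), cons(0, c)), cons(pair(0, 0), pair(0, c))), cons(0, pair(cons(0, c), cons(0, 0))))

1. pair(cons(cons(pair(c, c), cons(q(pair(0, 0)), c)), cons(pair(0, 0), pair(0, c))), cons(0, pair(cons(0, c), cons(q(pair(pair(pair(0, 0), pair(0, c)), 0)), q(pair(cons(pair(c, c), pair(c, c)), 0))))))  →  pair(cons(cons(pair(c, c), cons(0, c)), cons(pair(0, 0), pair(0, c))), cons(0, pair(cons(0, c), cons(q(pair(pair(pair(0, 0), pair(0, c)), 0)), q(pair(cons(pair(c, c), pair(c, c)), 0))))))   [R2 at 1.1.2.1]
2. pair(cons(cons(pair(c, c), cons(0, c)), cons(pair(0, 0), pair(0, c))), cons(0, pair(cons(0, c), cons(q(pair(pair(pair(0, 0), pair(0, c)), 0)), q(pair(cons(pair(c, c), pair(c, c)), 0))))))  →  pair(cons(cons(pair(c, c), cons(0, c)), cons(pair(0, 0), pair(0, c))), cons(0, pair(cons(0, c), cons(0, q(pair(cons(pair(c, c), pair(c, c)), 0))))))   [R2 at 2.2.2.1]
3. pair(cons(cons(pair(c, c), cons(0, c)), cons(pair(0, 0), pair(0, c))), cons(0, pair(cons(0, c), cons(0, q(pair(cons(pair(c, c), pair(c, c)), 0))))))  →  pair(cons(cons(pair(c, c), cons(0, c)), cons(pair(0, 0), pair(0, c))), cons(0, pair(cons(0, c), cons(0, 0))))   [R2 at 2.2.2.2]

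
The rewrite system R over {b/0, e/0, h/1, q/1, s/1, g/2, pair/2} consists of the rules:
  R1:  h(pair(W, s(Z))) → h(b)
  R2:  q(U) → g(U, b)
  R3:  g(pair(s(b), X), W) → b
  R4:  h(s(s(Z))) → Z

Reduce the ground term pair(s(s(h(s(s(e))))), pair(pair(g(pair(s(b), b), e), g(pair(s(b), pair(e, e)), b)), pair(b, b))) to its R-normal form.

pair(s(s(e)), pair(pair(b, b), pair(b, b)))

1. pair(s(s(h(s(s(e))))), pair(pair(g(pair(s(b), b), e), g(pair(s(b), pair(e, e)), b)), pair(b, b)))  →  pair(s(s(e)), pair(pair(g(pair(s(b), b), e), g(pair(s(b), pair(e, e)), b)), pair(b, b)))   [R4 at 1.1.1]
2. pair(s(s(e)), pair(pair(g(pair(s(b), b), e), g(pair(s(b), pair(e, e)), b)), pair(b, b)))  →  pair(s(s(e)), pair(pair(b, g(pair(s(b), pair(e, e)), b)), pair(b, b)))   [R3 at 2.1.1]
3. pair(s(s(e)), pair(pair(b, g(pair(s(b), pair(e, e)), b)), pair(b, b)))  →  pair(s(s(e)), pair(pair(b, b), pair(b, b)))   [R3 at 2.1.2]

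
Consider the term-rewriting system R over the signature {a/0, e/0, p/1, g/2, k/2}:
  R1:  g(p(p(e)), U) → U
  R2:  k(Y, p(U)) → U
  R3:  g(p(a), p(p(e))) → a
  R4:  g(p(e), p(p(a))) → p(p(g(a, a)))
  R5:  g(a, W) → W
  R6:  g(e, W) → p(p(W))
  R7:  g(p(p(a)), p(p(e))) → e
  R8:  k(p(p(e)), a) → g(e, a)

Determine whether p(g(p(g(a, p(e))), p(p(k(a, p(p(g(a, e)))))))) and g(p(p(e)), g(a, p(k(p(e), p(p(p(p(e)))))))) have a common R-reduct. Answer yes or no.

Reduce t₁ = p(g(p(g(a, p(e))), p(p(k(a, p(p(g(a, e)))))))):
1. p(g(p(g(a, p(e))), p(p(k(a, p(p(g(a, e))))))))  →  p(g(p(p(e)), p(p(k(a, p(p(g(a, e))))))))   [R5 at 1.1.1]
2. p(g(p(p(e)), p(p(k(a, p(p(g(a, e))))))))  →  p(p(p(k(a, p(p(g(a, e)))))))   [R1 at 1]
3. p(p(p(k(a, p(p(g(a, e)))))))  →  p(p(p(p(g(a, e)))))   [R2 at 1.1.1]
4. p(p(p(p(g(a, e)))))  →  p(p(p(p(e))))   [R5 at 1.1.1.1]

Reduce t₂ = g(p(p(e)), g(a, p(k(p(e), p(p(p(p(e)))))))):
1. g(p(p(e)), g(a, p(k(p(e), p(p(p(p(e))))))))  →  g(a, p(k(p(e), p(p(p(p(e)))))))   [R1 at ε]
2. g(a, p(k(p(e), p(p(p(p(e)))))))  →  p(k(p(e), p(p(p(p(e))))))   [R5 at ε]
3. p(k(p(e), p(p(p(p(e))))))  →  p(p(p(p(e))))   [R2 at 1]

yes — NF(t₁) = p(p(p(p(e)))), NF(t₂) = p(p(p(p(e))))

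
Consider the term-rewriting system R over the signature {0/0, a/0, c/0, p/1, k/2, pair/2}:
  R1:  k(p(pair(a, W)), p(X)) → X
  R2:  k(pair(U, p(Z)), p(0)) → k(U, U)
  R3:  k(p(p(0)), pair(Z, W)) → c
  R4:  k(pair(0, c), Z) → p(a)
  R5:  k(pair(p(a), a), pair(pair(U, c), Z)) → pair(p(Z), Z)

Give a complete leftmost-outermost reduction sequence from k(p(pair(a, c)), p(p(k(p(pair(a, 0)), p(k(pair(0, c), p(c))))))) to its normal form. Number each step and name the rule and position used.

p(p(a))

1. k(p(pair(a, c)), p(p(k(p(pair(a, 0)), p(k(pair(0, c), p(c)))))))  →  p(k(p(pair(a, 0)), p(k(pair(0, c), p(c)))))   [R1 at ε]
2. p(k(p(pair(a, 0)), p(k(pair(0, c), p(c)))))  →  p(k(pair(0, c), p(c)))   [R1 at 1]
3. p(k(pair(0, c), p(c)))  →  p(p(a))   [R4 at 1]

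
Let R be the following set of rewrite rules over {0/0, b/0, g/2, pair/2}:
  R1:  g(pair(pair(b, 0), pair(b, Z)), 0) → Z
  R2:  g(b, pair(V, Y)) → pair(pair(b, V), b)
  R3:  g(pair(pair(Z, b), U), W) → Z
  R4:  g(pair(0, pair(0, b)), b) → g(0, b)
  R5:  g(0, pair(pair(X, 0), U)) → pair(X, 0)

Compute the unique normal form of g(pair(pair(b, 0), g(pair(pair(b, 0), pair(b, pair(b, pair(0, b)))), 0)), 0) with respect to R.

pair(0, b)

1. g(pair(pair(b, 0), g(pair(pair(b, 0), pair(b, pair(b, pair(0, b)))), 0)), 0)  →  g(pair(pair(b, 0), pair(b, pair(0, b))), 0)   [R1 at 1.2]
2. g(pair(pair(b, 0), pair(b, pair(0, b))), 0)  →  pair(0, b)   [R1 at ε]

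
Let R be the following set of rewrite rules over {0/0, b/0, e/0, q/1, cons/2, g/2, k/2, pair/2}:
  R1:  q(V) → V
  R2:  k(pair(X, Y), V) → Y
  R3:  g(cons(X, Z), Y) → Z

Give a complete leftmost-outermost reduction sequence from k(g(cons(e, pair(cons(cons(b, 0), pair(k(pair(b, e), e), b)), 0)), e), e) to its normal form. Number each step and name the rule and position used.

0

1. k(g(cons(e, pair(cons(cons(b, 0), pair(k(pair(b, e), e), b)), 0)), e), e)  →  k(pair(cons(cons(b, 0), pair(k(pair(b, e), e), b)), 0), e)   [R3 at 1]
2. k(pair(cons(cons(b, 0), pair(k(pair(b, e), e), b)), 0), e)  →  0   [R2 at ε]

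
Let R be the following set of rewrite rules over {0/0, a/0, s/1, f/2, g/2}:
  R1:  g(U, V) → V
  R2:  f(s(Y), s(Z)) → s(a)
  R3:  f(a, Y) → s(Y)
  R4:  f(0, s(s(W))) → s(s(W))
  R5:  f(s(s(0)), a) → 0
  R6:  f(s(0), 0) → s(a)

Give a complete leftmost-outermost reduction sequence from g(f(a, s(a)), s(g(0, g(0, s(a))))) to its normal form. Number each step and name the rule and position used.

s(s(a))

1. g(f(a, s(a)), s(g(0, g(0, s(a)))))  →  s(g(0, g(0, s(a))))   [R1 at ε]
2. s(g(0, g(0, s(a))))  →  s(g(0, s(a)))   [R1 at 1]
3. s(g(0, s(a)))  →  s(s(a))   [R1 at 1]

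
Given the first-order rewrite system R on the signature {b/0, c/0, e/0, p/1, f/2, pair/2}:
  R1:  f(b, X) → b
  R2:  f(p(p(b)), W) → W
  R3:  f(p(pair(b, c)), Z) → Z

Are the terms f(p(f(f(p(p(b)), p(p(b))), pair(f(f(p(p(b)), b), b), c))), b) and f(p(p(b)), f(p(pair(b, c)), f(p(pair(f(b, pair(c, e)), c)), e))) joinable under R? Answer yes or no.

Reduce t₁ = f(p(f(f(p(p(b)), p(p(b))), pair(f(f(p(p(b)), b), b), c))), b):
1. f(p(f(f(p(p(b)), p(p(b))), pair(f(f(p(p(b)), b), b), c))), b)  →  f(p(f(p(p(b)), pair(f(f(p(p(b)), b), b), c))), b)   [R2 at 1.1.1]
2. f(p(f(p(p(b)), pair(f(f(p(p(b)), b), b), c))), b)  →  f(p(pair(f(f(p(p(b)), b), b), c)), b)   [R2 at 1.1]
3. f(p(pair(f(f(p(p(b)), b), b), c)), b)  →  f(p(pair(f(b, b), c)), b)   [R2 at 1.1.1.1]
4. f(p(pair(f(b, b), c)), b)  →  f(p(pair(b, c)), b)   [R1 at 1.1.1]
5. f(p(pair(b, c)), b)  →  b   [R3 at ε]

Reduce t₂ = f(p(p(b)), f(p(pair(b, c)), f(p(pair(f(b, pair(c, e)), c)), e))):
1. f(p(p(b)), f(p(pair(b, c)), f(p(pair(f(b, pair(c, e)), c)), e)))  →  f(p(pair(b, c)), f(p(pair(f(b, pair(c, e)), c)), e))   [R2 at ε]
2. f(p(pair(b, c)), f(p(pair(f(b, pair(c, e)), c)), e))  →  f(p(pair(f(b, pair(c, e)), c)), e)   [R3 at ε]
3. f(p(pair(f(b, pair(c, e)), c)), e)  →  f(p(pair(b, c)), e)   [R1 at 1.1.1]
4. f(p(pair(b, c)), e)  →  e   [R3 at ε]

no — NF(t₁) = b, NF(t₂) = e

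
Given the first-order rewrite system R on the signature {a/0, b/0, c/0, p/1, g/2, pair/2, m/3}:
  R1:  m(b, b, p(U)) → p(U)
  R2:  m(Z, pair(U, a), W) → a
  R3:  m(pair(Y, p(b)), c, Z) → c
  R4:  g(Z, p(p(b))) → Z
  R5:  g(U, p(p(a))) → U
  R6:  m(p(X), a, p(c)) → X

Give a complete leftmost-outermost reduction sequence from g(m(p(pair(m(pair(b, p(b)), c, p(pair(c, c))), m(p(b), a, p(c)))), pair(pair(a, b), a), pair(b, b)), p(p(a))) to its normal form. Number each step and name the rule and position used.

1. g(m(p(pair(m(pair(b, p(b)), c, p(pair(c, c))), m(p(b), a, p(c)))), pair(pair(a, b), a), pair(b, b)), p(p(a)))  →  m(p(pair(m(pair(b, p(b)), c, p(pair(c, c))), m(p(b), a, p(c)))), pair(pair(a, b), a), pair(b, b))   [R5 at ε]
2. m(p(pair(m(pair(b, p(b)), c, p(pair(c, c))), m(p(b), a, p(c)))), pair(pair(a, b), a), pair(b, b))  →  a   [R2 at ε]

a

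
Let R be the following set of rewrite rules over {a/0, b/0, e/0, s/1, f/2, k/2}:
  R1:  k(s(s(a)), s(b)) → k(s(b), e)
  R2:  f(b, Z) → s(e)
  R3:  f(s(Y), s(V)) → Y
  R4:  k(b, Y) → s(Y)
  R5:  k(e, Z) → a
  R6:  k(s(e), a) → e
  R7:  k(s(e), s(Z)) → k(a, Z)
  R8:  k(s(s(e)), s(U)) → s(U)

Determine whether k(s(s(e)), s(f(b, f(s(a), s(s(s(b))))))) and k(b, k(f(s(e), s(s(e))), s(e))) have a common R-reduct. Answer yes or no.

no — NF(t₁) = s(s(e)), NF(t₂) = s(a)

Reduce t₁ = k(s(s(e)), s(f(b, f(s(a), s(s(s(b))))))):
1. k(s(s(e)), s(f(b, f(s(a), s(s(s(b)))))))  →  s(f(b, f(s(a), s(s(s(b))))))   [R8 at ε]
2. s(f(b, f(s(a), s(s(s(b))))))  →  s(s(e))   [R2 at 1]

Reduce t₂ = k(b, k(f(s(e), s(s(e))), s(e))):
1. k(b, k(f(s(e), s(s(e))), s(e)))  →  s(k(f(s(e), s(s(e))), s(e)))   [R4 at ε]
2. s(k(f(s(e), s(s(e))), s(e)))  →  s(k(e, s(e)))   [R3 at 1.1]
3. s(k(e, s(e)))  →  s(a)   [R5 at 1]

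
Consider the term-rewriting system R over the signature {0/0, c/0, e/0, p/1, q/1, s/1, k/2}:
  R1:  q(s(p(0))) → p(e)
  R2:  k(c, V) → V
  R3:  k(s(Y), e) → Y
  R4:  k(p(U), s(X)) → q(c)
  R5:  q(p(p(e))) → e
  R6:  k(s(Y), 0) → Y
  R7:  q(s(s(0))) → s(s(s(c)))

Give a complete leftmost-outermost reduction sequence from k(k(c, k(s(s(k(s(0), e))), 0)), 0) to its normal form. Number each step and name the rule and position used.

0

1. k(k(c, k(s(s(k(s(0), e))), 0)), 0)  →  k(k(s(s(k(s(0), e))), 0), 0)   [R2 at 1]
2. k(k(s(s(k(s(0), e))), 0), 0)  →  k(s(k(s(0), e)), 0)   [R6 at 1]
3. k(s(k(s(0), e)), 0)  →  k(s(0), e)   [R6 at ε]
4. k(s(0), e)  →  0   [R3 at ε]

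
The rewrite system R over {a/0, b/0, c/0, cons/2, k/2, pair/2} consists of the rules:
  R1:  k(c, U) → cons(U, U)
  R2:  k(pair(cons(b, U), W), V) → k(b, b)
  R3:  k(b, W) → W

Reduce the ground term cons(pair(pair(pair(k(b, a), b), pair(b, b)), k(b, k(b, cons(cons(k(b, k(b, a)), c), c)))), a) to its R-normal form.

cons(pair(pair(pair(a, b), pair(b, b)), cons(cons(a, c), c)), a)

1. cons(pair(pair(pair(k(b, a), b), pair(b, b)), k(b, k(b, cons(cons(k(b, k(b, a)), c), c)))), a)  →  cons(pair(pair(pair(a, b), pair(b, b)), k(b, k(b, cons(cons(k(b, k(b, a)), c), c)))), a)   [R3 at 1.1.1.1]
2. cons(pair(pair(pair(a, b), pair(b, b)), k(b, k(b, cons(cons(k(b, k(b, a)), c), c)))), a)  →  cons(pair(pair(pair(a, b), pair(b, b)), k(b, cons(cons(k(b, k(b, a)), c), c))), a)   [R3 at 1.2]
3. cons(pair(pair(pair(a, b), pair(b, b)), k(b, cons(cons(k(b, k(b, a)), c), c))), a)  →  cons(pair(pair(pair(a, b), pair(b, b)), cons(cons(k(b, k(b, a)), c), c)), a)   [R3 at 1.2]
4. cons(pair(pair(pair(a, b), pair(b, b)), cons(cons(k(b, k(b, a)), c), c)), a)  →  cons(pair(pair(pair(a, b), pair(b, b)), cons(cons(k(b, a), c), c)), a)   [R3 at 1.2.1.1]
5. cons(pair(pair(pair(a, b), pair(b, b)), cons(cons(k(b, a), c), c)), a)  →  cons(pair(pair(pair(a, b), pair(b, b)), cons(cons(a, c), c)), a)   [R3 at 1.2.1.1]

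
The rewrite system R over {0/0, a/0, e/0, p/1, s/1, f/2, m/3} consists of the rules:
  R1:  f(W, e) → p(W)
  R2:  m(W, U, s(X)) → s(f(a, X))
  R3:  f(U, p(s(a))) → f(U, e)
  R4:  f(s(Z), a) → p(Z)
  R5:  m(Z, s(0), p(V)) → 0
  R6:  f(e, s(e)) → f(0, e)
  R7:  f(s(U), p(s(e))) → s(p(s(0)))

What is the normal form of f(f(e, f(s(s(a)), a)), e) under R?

p(p(e))

1. f(f(e, f(s(s(a)), a)), e)  →  p(f(e, f(s(s(a)), a)))   [R1 at ε]
2. p(f(e, f(s(s(a)), a)))  →  p(f(e, p(s(a))))   [R4 at 1.2]
3. p(f(e, p(s(a))))  →  p(f(e, e))   [R3 at 1]
4. p(f(e, e))  →  p(p(e))   [R1 at 1]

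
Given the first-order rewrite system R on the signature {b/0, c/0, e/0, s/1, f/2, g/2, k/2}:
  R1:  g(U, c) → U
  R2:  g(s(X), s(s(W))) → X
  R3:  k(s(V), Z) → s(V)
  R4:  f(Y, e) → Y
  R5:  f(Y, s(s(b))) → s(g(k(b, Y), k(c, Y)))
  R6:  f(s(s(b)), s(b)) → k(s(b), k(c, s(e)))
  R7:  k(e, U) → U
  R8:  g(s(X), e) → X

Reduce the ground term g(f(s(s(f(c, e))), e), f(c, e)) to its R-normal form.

s(s(c))

1. g(f(s(s(f(c, e))), e), f(c, e))  →  g(s(s(f(c, e))), f(c, e))   [R4 at 1]
2. g(s(s(f(c, e))), f(c, e))  →  g(s(s(c)), f(c, e))   [R4 at 1.1.1]
3. g(s(s(c)), f(c, e))  →  g(s(s(c)), c)   [R4 at 2]
4. g(s(s(c)), c)  →  s(s(c))   [R1 at ε]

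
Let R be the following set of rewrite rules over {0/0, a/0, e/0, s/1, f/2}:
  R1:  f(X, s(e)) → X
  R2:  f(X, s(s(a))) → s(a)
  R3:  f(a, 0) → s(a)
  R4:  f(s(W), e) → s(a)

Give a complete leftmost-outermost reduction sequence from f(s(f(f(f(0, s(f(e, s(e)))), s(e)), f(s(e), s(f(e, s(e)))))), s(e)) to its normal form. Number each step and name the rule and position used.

1. f(s(f(f(f(0, s(f(e, s(e)))), s(e)), f(s(e), s(f(e, s(e)))))), s(e))  →  s(f(f(f(0, s(f(e, s(e)))), s(e)), f(s(e), s(f(e, s(e))))))   [R1 at ε]
2. s(f(f(f(0, s(f(e, s(e)))), s(e)), f(s(e), s(f(e, s(e))))))  →  s(f(f(0, s(f(e, s(e)))), f(s(e), s(f(e, s(e))))))   [R1 at 1.1]
3. s(f(f(0, s(f(e, s(e)))), f(s(e), s(f(e, s(e))))))  →  s(f(f(0, s(e)), f(s(e), s(f(e, s(e))))))   [R1 at 1.1.2.1]
4. s(f(f(0, s(e)), f(s(e), s(f(e, s(e))))))  →  s(f(0, f(s(e), s(f(e, s(e))))))   [R1 at 1.1]
5. s(f(0, f(s(e), s(f(e, s(e))))))  →  s(f(0, f(s(e), s(e))))   [R1 at 1.2.2.1]
6. s(f(0, f(s(e), s(e))))  →  s(f(0, s(e)))   [R1 at 1.2]
7. s(f(0, s(e)))  →  s(0)   [R1 at 1]

s(0)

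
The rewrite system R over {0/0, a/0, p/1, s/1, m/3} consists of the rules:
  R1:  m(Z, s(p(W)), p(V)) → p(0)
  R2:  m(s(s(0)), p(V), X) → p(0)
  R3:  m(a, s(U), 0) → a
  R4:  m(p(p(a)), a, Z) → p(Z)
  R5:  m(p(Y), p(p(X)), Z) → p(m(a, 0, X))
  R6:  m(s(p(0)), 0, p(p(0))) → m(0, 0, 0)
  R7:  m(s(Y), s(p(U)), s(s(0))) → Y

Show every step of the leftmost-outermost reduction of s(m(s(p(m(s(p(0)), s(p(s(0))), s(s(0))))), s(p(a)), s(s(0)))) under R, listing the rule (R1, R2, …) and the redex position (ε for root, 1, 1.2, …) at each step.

1. s(m(s(p(m(s(p(0)), s(p(s(0))), s(s(0))))), s(p(a)), s(s(0))))  →  s(p(m(s(p(0)), s(p(s(0))), s(s(0)))))   [R7 at 1]
2. s(p(m(s(p(0)), s(p(s(0))), s(s(0)))))  →  s(p(p(0)))   [R7 at 1.1]

s(p(p(0)))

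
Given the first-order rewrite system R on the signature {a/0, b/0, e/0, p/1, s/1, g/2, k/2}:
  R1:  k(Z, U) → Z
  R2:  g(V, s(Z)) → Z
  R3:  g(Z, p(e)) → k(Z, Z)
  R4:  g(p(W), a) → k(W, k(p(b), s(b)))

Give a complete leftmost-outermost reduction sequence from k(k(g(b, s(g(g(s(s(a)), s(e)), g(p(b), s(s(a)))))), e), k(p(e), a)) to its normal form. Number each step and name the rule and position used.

1. k(k(g(b, s(g(g(s(s(a)), s(e)), g(p(b), s(s(a)))))), e), k(p(e), a))  →  k(g(b, s(g(g(s(s(a)), s(e)), g(p(b), s(s(a)))))), e)   [R1 at ε]
2. k(g(b, s(g(g(s(s(a)), s(e)), g(p(b), s(s(a)))))), e)  →  g(b, s(g(g(s(s(a)), s(e)), g(p(b), s(s(a))))))   [R1 at ε]
3. g(b, s(g(g(s(s(a)), s(e)), g(p(b), s(s(a))))))  →  g(g(s(s(a)), s(e)), g(p(b), s(s(a))))   [R2 at ε]
4. g(g(s(s(a)), s(e)), g(p(b), s(s(a))))  →  g(e, g(p(b), s(s(a))))   [R2 at 1]
5. g(e, g(p(b), s(s(a))))  →  g(e, s(a))   [R2 at 2]
6. g(e, s(a))  →  a   [R2 at ε]

a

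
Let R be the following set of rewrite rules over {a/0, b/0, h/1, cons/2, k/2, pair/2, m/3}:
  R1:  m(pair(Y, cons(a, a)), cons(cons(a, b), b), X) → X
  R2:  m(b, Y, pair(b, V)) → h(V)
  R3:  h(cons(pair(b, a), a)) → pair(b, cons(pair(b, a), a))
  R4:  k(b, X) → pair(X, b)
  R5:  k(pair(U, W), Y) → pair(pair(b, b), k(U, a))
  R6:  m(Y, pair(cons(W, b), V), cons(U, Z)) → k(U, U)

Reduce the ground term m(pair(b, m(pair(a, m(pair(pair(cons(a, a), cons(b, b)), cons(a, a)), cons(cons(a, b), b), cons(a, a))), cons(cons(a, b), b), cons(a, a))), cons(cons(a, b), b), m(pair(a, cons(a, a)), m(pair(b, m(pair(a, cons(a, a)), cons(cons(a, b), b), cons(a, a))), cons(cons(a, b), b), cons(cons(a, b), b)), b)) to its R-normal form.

b

1. m(pair(b, m(pair(a, m(pair(pair(cons(a, a), cons(b, b)), cons(a, a)), cons(cons(a, b), b), cons(a, a))), cons(cons(a, b), b), cons(a, a))), cons(cons(a, b), b), m(pair(a, cons(a, a)), m(pair(b, m(pair(a, cons(a, a)), cons(cons(a, b), b), cons(a, a))), cons(cons(a, b), b), cons(cons(a, b), b)), b))  →  m(pair(b, m(pair(a, cons(a, a)), cons(cons(a, b), b), cons(a, a))), cons(cons(a, b), b), m(pair(a, cons(a, a)), m(pair(b, m(pair(a, cons(a, a)), cons(cons(a, b), b), cons(a, a))), cons(cons(a, b), b), cons(cons(a, b), b)), b))   [R1 at 1.2.1.2]
2. m(pair(b, m(pair(a, cons(a, a)), cons(cons(a, b), b), cons(a, a))), cons(cons(a, b), b), m(pair(a, cons(a, a)), m(pair(b, m(pair(a, cons(a, a)), cons(cons(a, b), b), cons(a, a))), cons(cons(a, b), b), cons(cons(a, b), b)), b))  →  m(pair(b, cons(a, a)), cons(cons(a, b), b), m(pair(a, cons(a, a)), m(pair(b, m(pair(a, cons(a, a)), cons(cons(a, b), b), cons(a, a))), cons(cons(a, b), b), cons(cons(a, b), b)), b))   [R1 at 1.2]
3. m(pair(b, cons(a, a)), cons(cons(a, b), b), m(pair(a, cons(a, a)), m(pair(b, m(pair(a, cons(a, a)), cons(cons(a, b), b), cons(a, a))), cons(cons(a, b), b), cons(cons(a, b), b)), b))  →  m(pair(a, cons(a, a)), m(pair(b, m(pair(a, cons(a, a)), cons(cons(a, b), b), cons(a, a))), cons(cons(a, b), b), cons(cons(a, b), b)), b)   [R1 at ε]
4. m(pair(a, cons(a, a)), m(pair(b, m(pair(a, cons(a, a)), cons(cons(a, b), b), cons(a, a))), cons(cons(a, b), b), cons(cons(a, b), b)), b)  →  m(pair(a, cons(a, a)), m(pair(b, cons(a, a)), cons(cons(a, b), b), cons(cons(a, b), b)), b)   [R1 at 2.1.2]
5. m(pair(a, cons(a, a)), m(pair(b, cons(a, a)), cons(cons(a, b), b), cons(cons(a, b), b)), b)  →  m(pair(a, cons(a, a)), cons(cons(a, b), b), b)   [R1 at 2]
6. m(pair(a, cons(a, a)), cons(cons(a, b), b), b)  →  b   [R1 at ε]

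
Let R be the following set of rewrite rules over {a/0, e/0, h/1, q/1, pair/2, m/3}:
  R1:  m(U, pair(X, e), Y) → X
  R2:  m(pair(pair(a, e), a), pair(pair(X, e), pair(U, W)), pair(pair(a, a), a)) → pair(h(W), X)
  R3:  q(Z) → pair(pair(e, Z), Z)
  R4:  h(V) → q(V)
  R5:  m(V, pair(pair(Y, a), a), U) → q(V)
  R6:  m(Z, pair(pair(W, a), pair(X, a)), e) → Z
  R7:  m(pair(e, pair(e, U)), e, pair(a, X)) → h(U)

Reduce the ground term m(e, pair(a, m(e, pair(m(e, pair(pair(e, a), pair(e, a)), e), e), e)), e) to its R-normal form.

a

1. m(e, pair(a, m(e, pair(m(e, pair(pair(e, a), pair(e, a)), e), e), e)), e)  →  m(e, pair(a, m(e, pair(pair(e, a), pair(e, a)), e)), e)   [R1 at 2.2]
2. m(e, pair(a, m(e, pair(pair(e, a), pair(e, a)), e)), e)  →  m(e, pair(a, e), e)   [R6 at 2.2]
3. m(e, pair(a, e), e)  →  a   [R1 at ε]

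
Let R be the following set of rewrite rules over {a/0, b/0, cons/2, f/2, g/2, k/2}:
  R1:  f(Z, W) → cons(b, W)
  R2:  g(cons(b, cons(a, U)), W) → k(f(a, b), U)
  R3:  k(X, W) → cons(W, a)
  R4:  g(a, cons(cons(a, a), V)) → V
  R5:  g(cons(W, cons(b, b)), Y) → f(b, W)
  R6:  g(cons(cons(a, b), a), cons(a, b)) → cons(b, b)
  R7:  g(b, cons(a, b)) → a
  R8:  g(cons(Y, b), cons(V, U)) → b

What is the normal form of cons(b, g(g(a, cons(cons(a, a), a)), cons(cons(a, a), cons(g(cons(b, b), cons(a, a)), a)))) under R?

1. cons(b, g(g(a, cons(cons(a, a), a)), cons(cons(a, a), cons(g(cons(b, b), cons(a, a)), a))))  →  cons(b, g(a, cons(cons(a, a), cons(g(cons(b, b), cons(a, a)), a))))   [R4 at 2.1]
2. cons(b, g(a, cons(cons(a, a), cons(g(cons(b, b), cons(a, a)), a))))  →  cons(b, cons(g(cons(b, b), cons(a, a)), a))   [R4 at 2]
3. cons(b, cons(g(cons(b, b), cons(a, a)), a))  →  cons(b, cons(b, a))   [R8 at 2.1]

cons(b, cons(b, a))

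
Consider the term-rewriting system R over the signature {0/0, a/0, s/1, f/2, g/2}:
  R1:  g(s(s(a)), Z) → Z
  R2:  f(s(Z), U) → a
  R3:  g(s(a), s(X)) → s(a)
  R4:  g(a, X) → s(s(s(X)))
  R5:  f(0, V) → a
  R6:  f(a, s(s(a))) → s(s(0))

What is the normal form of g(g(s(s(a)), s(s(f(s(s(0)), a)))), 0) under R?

0

1. g(g(s(s(a)), s(s(f(s(s(0)), a)))), 0)  →  g(s(s(f(s(s(0)), a))), 0)   [R1 at 1]
2. g(s(s(f(s(s(0)), a))), 0)  →  g(s(s(a)), 0)   [R2 at 1.1.1]
3. g(s(s(a)), 0)  →  0   [R1 at ε]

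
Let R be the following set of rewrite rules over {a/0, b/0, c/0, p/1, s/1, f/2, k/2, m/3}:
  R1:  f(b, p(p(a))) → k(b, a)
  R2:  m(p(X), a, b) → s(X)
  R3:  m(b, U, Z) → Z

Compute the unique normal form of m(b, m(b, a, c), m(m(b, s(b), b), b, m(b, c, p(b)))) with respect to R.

1. m(b, m(b, a, c), m(m(b, s(b), b), b, m(b, c, p(b))))  →  m(m(b, s(b), b), b, m(b, c, p(b)))   [R3 at ε]
2. m(m(b, s(b), b), b, m(b, c, p(b)))  →  m(b, b, m(b, c, p(b)))   [R3 at 1]
3. m(b, b, m(b, c, p(b)))  →  m(b, c, p(b))   [R3 at ε]
4. m(b, c, p(b))  →  p(b)   [R3 at ε]

p(b)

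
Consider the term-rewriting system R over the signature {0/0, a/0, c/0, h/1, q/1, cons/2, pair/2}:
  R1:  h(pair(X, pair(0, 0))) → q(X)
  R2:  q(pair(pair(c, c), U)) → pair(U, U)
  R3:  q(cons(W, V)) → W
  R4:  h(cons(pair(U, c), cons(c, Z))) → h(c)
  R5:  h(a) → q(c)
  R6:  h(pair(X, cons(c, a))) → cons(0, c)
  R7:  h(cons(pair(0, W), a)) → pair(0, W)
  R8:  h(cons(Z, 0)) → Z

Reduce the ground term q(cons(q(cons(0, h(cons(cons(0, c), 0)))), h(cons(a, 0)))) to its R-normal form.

0

1. q(cons(q(cons(0, h(cons(cons(0, c), 0)))), h(cons(a, 0))))  →  q(cons(0, h(cons(cons(0, c), 0))))   [R3 at ε]
2. q(cons(0, h(cons(cons(0, c), 0))))  →  0   [R3 at ε]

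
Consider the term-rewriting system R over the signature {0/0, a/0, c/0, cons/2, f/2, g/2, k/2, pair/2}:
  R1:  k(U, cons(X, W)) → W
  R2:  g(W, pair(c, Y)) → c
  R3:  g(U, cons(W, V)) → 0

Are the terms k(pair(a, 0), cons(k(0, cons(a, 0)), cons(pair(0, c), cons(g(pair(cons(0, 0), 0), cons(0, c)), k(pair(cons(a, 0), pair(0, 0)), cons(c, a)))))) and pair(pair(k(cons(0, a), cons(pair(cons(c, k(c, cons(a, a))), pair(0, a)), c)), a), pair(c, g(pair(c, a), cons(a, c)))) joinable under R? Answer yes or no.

no — NF(t₁) = cons(pair(0, c), cons(0, a)), NF(t₂) = pair(pair(c, a), pair(c, 0))

Reduce t₁ = k(pair(a, 0), cons(k(0, cons(a, 0)), cons(pair(0, c), cons(g(pair(cons(0, 0), 0), cons(0, c)), k(pair(cons(a, 0), pair(0, 0)), cons(c, a)))))):
1. k(pair(a, 0), cons(k(0, cons(a, 0)), cons(pair(0, c), cons(g(pair(cons(0, 0), 0), cons(0, c)), k(pair(cons(a, 0), pair(0, 0)), cons(c, a))))))  →  cons(pair(0, c), cons(g(pair(cons(0, 0), 0), cons(0, c)), k(pair(cons(a, 0), pair(0, 0)), cons(c, a))))   [R1 at ε]
2. cons(pair(0, c), cons(g(pair(cons(0, 0), 0), cons(0, c)), k(pair(cons(a, 0), pair(0, 0)), cons(c, a))))  →  cons(pair(0, c), cons(0, k(pair(cons(a, 0), pair(0, 0)), cons(c, a))))   [R3 at 2.1]
3. cons(pair(0, c), cons(0, k(pair(cons(a, 0), pair(0, 0)), cons(c, a))))  →  cons(pair(0, c), cons(0, a))   [R1 at 2.2]

Reduce t₂ = pair(pair(k(cons(0, a), cons(pair(cons(c, k(c, cons(a, a))), pair(0, a)), c)), a), pair(c, g(pair(c, a), cons(a, c)))):
1. pair(pair(k(cons(0, a), cons(pair(cons(c, k(c, cons(a, a))), pair(0, a)), c)), a), pair(c, g(pair(c, a), cons(a, c))))  →  pair(pair(c, a), pair(c, g(pair(c, a), cons(a, c))))   [R1 at 1.1]
2. pair(pair(c, a), pair(c, g(pair(c, a), cons(a, c))))  →  pair(pair(c, a), pair(c, 0))   [R3 at 2.2]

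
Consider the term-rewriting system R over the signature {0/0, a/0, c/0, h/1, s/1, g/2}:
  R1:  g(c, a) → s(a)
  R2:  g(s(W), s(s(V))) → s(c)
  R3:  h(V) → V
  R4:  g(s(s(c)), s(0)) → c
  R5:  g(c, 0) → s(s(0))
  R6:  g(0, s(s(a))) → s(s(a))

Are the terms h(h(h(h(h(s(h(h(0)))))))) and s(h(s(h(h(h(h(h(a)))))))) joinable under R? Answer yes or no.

no — NF(t₁) = s(0), NF(t₂) = s(s(a))

Reduce t₁ = h(h(h(h(h(s(h(h(0)))))))):
1. h(h(h(h(h(s(h(h(0))))))))  →  h(h(h(h(s(h(h(0)))))))   [R3 at ε]
2. h(h(h(h(s(h(h(0)))))))  →  h(h(h(s(h(h(0))))))   [R3 at ε]
3. h(h(h(s(h(h(0))))))  →  h(h(s(h(h(0)))))   [R3 at ε]
4. h(h(s(h(h(0)))))  →  h(s(h(h(0))))   [R3 at ε]
5. h(s(h(h(0))))  →  s(h(h(0)))   [R3 at ε]
6. s(h(h(0)))  →  s(h(0))   [R3 at 1]
7. s(h(0))  →  s(0)   [R3 at 1]

Reduce t₂ = s(h(s(h(h(h(h(h(a)))))))):
1. s(h(s(h(h(h(h(h(a))))))))  →  s(s(h(h(h(h(h(a)))))))   [R3 at 1]
2. s(s(h(h(h(h(h(a)))))))  →  s(s(h(h(h(h(a))))))   [R3 at 1.1]
3. s(s(h(h(h(h(a))))))  →  s(s(h(h(h(a)))))   [R3 at 1.1]
4. s(s(h(h(h(a)))))  →  s(s(h(h(a))))   [R3 at 1.1]
5. s(s(h(h(a))))  →  s(s(h(a)))   [R3 at 1.1]
6. s(s(h(a)))  →  s(s(a))   [R3 at 1.1]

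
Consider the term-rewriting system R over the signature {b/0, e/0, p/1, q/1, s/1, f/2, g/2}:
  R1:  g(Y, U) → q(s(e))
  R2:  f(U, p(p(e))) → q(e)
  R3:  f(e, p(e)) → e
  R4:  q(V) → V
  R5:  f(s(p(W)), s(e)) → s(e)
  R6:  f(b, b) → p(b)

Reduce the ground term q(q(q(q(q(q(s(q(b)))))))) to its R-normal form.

1. q(q(q(q(q(q(s(q(b))))))))  →  q(q(q(q(q(s(q(b)))))))   [R4 at ε]
2. q(q(q(q(q(s(q(b)))))))  →  q(q(q(q(s(q(b))))))   [R4 at ε]
3. q(q(q(q(s(q(b))))))  →  q(q(q(s(q(b)))))   [R4 at ε]
4. q(q(q(s(q(b)))))  →  q(q(s(q(b))))   [R4 at ε]
5. q(q(s(q(b))))  →  q(s(q(b)))   [R4 at ε]
6. q(s(q(b)))  →  s(q(b))   [R4 at ε]
7. s(q(b))  →  s(b)   [R4 at 1]

s(b)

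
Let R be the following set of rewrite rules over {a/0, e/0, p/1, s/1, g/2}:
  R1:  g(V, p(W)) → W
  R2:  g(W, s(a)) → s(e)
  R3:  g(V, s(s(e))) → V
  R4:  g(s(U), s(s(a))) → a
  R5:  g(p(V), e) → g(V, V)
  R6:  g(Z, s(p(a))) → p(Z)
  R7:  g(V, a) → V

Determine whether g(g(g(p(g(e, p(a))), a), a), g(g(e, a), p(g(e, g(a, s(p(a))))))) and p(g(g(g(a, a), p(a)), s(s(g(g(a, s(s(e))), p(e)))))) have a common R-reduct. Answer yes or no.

Reduce t₁ = g(g(g(p(g(e, p(a))), a), a), g(g(e, a), p(g(e, g(a, s(p(a))))))):
1. g(g(g(p(g(e, p(a))), a), a), g(g(e, a), p(g(e, g(a, s(p(a)))))))  →  g(g(p(g(e, p(a))), a), g(g(e, a), p(g(e, g(a, s(p(a)))))))   [R7 at 1]
2. g(g(p(g(e, p(a))), a), g(g(e, a), p(g(e, g(a, s(p(a)))))))  →  g(p(g(e, p(a))), g(g(e, a), p(g(e, g(a, s(p(a)))))))   [R7 at 1]
3. g(p(g(e, p(a))), g(g(e, a), p(g(e, g(a, s(p(a)))))))  →  g(p(a), g(g(e, a), p(g(e, g(a, s(p(a)))))))   [R1 at 1.1]
4. g(p(a), g(g(e, a), p(g(e, g(a, s(p(a)))))))  →  g(p(a), g(e, g(a, s(p(a)))))   [R1 at 2]
5. g(p(a), g(e, g(a, s(p(a)))))  →  g(p(a), g(e, p(a)))   [R6 at 2.2]
6. g(p(a), g(e, p(a)))  →  g(p(a), a)   [R1 at 2]
7. g(p(a), a)  →  p(a)   [R7 at ε]

Reduce t₂ = p(g(g(g(a, a), p(a)), s(s(g(g(a, s(s(e))), p(e)))))):
1. p(g(g(g(a, a), p(a)), s(s(g(g(a, s(s(e))), p(e))))))  →  p(g(a, s(s(g(g(a, s(s(e))), p(e))))))   [R1 at 1.1]
2. p(g(a, s(s(g(g(a, s(s(e))), p(e))))))  →  p(g(a, s(s(e))))   [R1 at 1.2.1.1]
3. p(g(a, s(s(e))))  →  p(a)   [R3 at 1]

yes — NF(t₁) = p(a), NF(t₂) = p(a)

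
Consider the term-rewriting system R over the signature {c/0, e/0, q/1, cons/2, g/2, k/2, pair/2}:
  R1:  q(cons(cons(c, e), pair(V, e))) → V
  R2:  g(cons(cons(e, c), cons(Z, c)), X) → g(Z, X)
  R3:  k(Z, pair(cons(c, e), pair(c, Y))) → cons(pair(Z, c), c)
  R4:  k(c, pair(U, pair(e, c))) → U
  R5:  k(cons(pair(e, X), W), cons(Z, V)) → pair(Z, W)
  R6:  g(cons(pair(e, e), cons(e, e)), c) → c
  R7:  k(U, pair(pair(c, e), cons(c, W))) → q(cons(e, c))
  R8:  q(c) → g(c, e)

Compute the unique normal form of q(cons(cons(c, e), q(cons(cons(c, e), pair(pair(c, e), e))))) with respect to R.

1. q(cons(cons(c, e), q(cons(cons(c, e), pair(pair(c, e), e)))))  →  q(cons(cons(c, e), pair(c, e)))   [R1 at 1.2]
2. q(cons(cons(c, e), pair(c, e)))  →  c   [R1 at ε]

c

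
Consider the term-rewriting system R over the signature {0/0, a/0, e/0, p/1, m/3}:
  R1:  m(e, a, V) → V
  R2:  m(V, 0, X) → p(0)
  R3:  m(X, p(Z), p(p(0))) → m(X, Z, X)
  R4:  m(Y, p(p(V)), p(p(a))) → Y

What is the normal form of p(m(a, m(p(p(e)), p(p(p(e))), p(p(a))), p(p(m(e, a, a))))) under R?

1. p(m(a, m(p(p(e)), p(p(p(e))), p(p(a))), p(p(m(e, a, a)))))  →  p(m(a, p(p(e)), p(p(m(e, a, a)))))   [R4 at 1.2]
2. p(m(a, p(p(e)), p(p(m(e, a, a)))))  →  p(m(a, p(p(e)), p(p(a))))   [R1 at 1.3.1.1]
3. p(m(a, p(p(e)), p(p(a))))  →  p(a)   [R4 at 1]

p(a)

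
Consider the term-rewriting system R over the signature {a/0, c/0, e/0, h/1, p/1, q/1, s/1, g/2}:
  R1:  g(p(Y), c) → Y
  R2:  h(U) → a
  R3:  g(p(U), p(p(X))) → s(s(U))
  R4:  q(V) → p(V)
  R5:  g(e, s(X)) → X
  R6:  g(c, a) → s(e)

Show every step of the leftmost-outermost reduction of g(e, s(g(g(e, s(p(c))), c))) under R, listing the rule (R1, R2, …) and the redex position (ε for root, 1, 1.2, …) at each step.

1. g(e, s(g(g(e, s(p(c))), c)))  →  g(g(e, s(p(c))), c)   [R5 at ε]
2. g(g(e, s(p(c))), c)  →  g(p(c), c)   [R5 at 1]
3. g(p(c), c)  →  c   [R1 at ε]

c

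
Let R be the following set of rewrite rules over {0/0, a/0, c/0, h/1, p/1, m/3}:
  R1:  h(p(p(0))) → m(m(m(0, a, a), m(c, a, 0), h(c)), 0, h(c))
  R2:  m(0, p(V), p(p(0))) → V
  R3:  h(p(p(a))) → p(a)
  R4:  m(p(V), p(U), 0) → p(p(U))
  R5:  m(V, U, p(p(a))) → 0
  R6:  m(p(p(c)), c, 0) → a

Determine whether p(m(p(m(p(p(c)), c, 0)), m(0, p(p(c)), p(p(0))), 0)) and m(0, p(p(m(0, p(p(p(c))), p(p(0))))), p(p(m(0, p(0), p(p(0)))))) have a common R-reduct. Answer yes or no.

yes — NF(t₁) = p(p(p(c))), NF(t₂) = p(p(p(c)))

Reduce t₁ = p(m(p(m(p(p(c)), c, 0)), m(0, p(p(c)), p(p(0))), 0)):
1. p(m(p(m(p(p(c)), c, 0)), m(0, p(p(c)), p(p(0))), 0))  →  p(m(p(a), m(0, p(p(c)), p(p(0))), 0))   [R6 at 1.1.1]
2. p(m(p(a), m(0, p(p(c)), p(p(0))), 0))  →  p(m(p(a), p(c), 0))   [R2 at 1.2]
3. p(m(p(a), p(c), 0))  →  p(p(p(c)))   [R4 at 1]

Reduce t₂ = m(0, p(p(m(0, p(p(p(c))), p(p(0))))), p(p(m(0, p(0), p(p(0)))))):
1. m(0, p(p(m(0, p(p(p(c))), p(p(0))))), p(p(m(0, p(0), p(p(0))))))  →  m(0, p(p(p(p(c)))), p(p(m(0, p(0), p(p(0))))))   [R2 at 2.1.1]
2. m(0, p(p(p(p(c)))), p(p(m(0, p(0), p(p(0))))))  →  m(0, p(p(p(p(c)))), p(p(0)))   [R2 at 3.1.1]
3. m(0, p(p(p(p(c)))), p(p(0)))  →  p(p(p(c)))   [R2 at ε]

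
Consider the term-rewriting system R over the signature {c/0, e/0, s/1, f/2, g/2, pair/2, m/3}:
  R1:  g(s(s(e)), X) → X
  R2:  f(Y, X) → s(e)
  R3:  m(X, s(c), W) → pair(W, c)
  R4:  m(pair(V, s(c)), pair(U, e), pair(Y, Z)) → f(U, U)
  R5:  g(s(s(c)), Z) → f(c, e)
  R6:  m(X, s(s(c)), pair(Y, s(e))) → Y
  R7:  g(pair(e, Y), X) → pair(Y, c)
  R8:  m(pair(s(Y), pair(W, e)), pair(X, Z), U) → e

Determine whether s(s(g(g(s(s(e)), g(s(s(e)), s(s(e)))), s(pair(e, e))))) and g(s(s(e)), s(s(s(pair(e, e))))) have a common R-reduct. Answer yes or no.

yes — NF(t₁) = s(s(s(pair(e, e)))), NF(t₂) = s(s(s(pair(e, e))))

Reduce t₁ = s(s(g(g(s(s(e)), g(s(s(e)), s(s(e)))), s(pair(e, e))))):
1. s(s(g(g(s(s(e)), g(s(s(e)), s(s(e)))), s(pair(e, e)))))  →  s(s(g(g(s(s(e)), s(s(e))), s(pair(e, e)))))   [R1 at 1.1.1]
2. s(s(g(g(s(s(e)), s(s(e))), s(pair(e, e)))))  →  s(s(g(s(s(e)), s(pair(e, e)))))   [R1 at 1.1.1]
3. s(s(g(s(s(e)), s(pair(e, e)))))  →  s(s(s(pair(e, e))))   [R1 at 1.1]

Reduce t₂ = g(s(s(e)), s(s(s(pair(e, e))))):
1. g(s(s(e)), s(s(s(pair(e, e)))))  →  s(s(s(pair(e, e))))   [R1 at ε]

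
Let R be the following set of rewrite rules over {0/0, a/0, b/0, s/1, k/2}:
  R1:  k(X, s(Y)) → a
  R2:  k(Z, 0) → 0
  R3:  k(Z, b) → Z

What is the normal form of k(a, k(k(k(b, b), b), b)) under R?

1. k(a, k(k(k(b, b), b), b))  →  k(a, k(k(b, b), b))   [R3 at 2]
2. k(a, k(k(b, b), b))  →  k(a, k(b, b))   [R3 at 2]
3. k(a, k(b, b))  →  k(a, b)   [R3 at 2]
4. k(a, b)  →  a   [R3 at ε]

a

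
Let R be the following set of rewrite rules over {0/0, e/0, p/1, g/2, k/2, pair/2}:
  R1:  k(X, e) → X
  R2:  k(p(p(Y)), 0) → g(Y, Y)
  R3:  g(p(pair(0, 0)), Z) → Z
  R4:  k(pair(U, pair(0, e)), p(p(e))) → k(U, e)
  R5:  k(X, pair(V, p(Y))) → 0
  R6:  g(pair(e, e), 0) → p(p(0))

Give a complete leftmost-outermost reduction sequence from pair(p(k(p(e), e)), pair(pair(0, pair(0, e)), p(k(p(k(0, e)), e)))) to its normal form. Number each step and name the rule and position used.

1. pair(p(k(p(e), e)), pair(pair(0, pair(0, e)), p(k(p(k(0, e)), e))))  →  pair(p(p(e)), pair(pair(0, pair(0, e)), p(k(p(k(0, e)), e))))   [R1 at 1.1]
2. pair(p(p(e)), pair(pair(0, pair(0, e)), p(k(p(k(0, e)), e))))  →  pair(p(p(e)), pair(pair(0, pair(0, e)), p(p(k(0, e)))))   [R1 at 2.2.1]
3. pair(p(p(e)), pair(pair(0, pair(0, e)), p(p(k(0, e)))))  →  pair(p(p(e)), pair(pair(0, pair(0, e)), p(p(0))))   [R1 at 2.2.1.1]

pair(p(p(e)), pair(pair(0, pair(0, e)), p(p(0))))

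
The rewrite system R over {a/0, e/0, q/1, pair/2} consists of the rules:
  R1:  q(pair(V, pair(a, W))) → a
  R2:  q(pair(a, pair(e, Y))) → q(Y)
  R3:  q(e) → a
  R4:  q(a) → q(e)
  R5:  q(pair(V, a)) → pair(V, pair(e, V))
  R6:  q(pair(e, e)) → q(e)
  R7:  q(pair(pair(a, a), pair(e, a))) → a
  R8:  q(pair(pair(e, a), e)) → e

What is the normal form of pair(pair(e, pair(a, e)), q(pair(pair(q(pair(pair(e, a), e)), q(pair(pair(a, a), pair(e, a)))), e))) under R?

1. pair(pair(e, pair(a, e)), q(pair(pair(q(pair(pair(e, a), e)), q(pair(pair(a, a), pair(e, a)))), e)))  →  pair(pair(e, pair(a, e)), q(pair(pair(e, q(pair(pair(a, a), pair(e, a)))), e)))   [R8 at 2.1.1.1]
2. pair(pair(e, pair(a, e)), q(pair(pair(e, q(pair(pair(a, a), pair(e, a)))), e)))  →  pair(pair(e, pair(a, e)), q(pair(pair(e, a), e)))   [R7 at 2.1.1.2]
3. pair(pair(e, pair(a, e)), q(pair(pair(e, a), e)))  →  pair(pair(e, pair(a, e)), e)   [R8 at 2]

pair(pair(e, pair(a, e)), e)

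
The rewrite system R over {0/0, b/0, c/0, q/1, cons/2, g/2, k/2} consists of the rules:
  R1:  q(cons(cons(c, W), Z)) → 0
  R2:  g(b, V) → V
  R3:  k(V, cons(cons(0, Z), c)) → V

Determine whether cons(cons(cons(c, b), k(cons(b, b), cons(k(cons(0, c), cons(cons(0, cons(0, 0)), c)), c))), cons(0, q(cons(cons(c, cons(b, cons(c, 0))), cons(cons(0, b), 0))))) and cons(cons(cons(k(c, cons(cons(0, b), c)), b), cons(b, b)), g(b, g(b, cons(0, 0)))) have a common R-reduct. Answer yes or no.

Reduce t₁ = cons(cons(cons(c, b), k(cons(b, b), cons(k(cons(0, c), cons(cons(0, cons(0, 0)), c)), c))), cons(0, q(cons(cons(c, cons(b, cons(c, 0))), cons(cons(0, b), 0))))):
1. cons(cons(cons(c, b), k(cons(b, b), cons(k(cons(0, c), cons(cons(0, cons(0, 0)), c)), c))), cons(0, q(cons(cons(c, cons(b, cons(c, 0))), cons(cons(0, b), 0)))))  →  cons(cons(cons(c, b), k(cons(b, b), cons(cons(0, c), c))), cons(0, q(cons(cons(c, cons(b, cons(c, 0))), cons(cons(0, b), 0)))))   [R3 at 1.2.2.1]
2. cons(cons(cons(c, b), k(cons(b, b), cons(cons(0, c), c))), cons(0, q(cons(cons(c, cons(b, cons(c, 0))), cons(cons(0, b), 0)))))  →  cons(cons(cons(c, b), cons(b, b)), cons(0, q(cons(cons(c, cons(b, cons(c, 0))), cons(cons(0, b), 0)))))   [R3 at 1.2]
3. cons(cons(cons(c, b), cons(b, b)), cons(0, q(cons(cons(c, cons(b, cons(c, 0))), cons(cons(0, b), 0)))))  →  cons(cons(cons(c, b), cons(b, b)), cons(0, 0))   [R1 at 2.2]

Reduce t₂ = cons(cons(cons(k(c, cons(cons(0, b), c)), b), cons(b, b)), g(b, g(b, cons(0, 0)))):
1. cons(cons(cons(k(c, cons(cons(0, b), c)), b), cons(b, b)), g(b, g(b, cons(0, 0))))  →  cons(cons(cons(c, b), cons(b, b)), g(b, g(b, cons(0, 0))))   [R3 at 1.1.1]
2. cons(cons(cons(c, b), cons(b, b)), g(b, g(b, cons(0, 0))))  →  cons(cons(cons(c, b), cons(b, b)), g(b, cons(0, 0)))   [R2 at 2]
3. cons(cons(cons(c, b), cons(b, b)), g(b, cons(0, 0)))  →  cons(cons(cons(c, b), cons(b, b)), cons(0, 0))   [R2 at 2]

yes — NF(t₁) = cons(cons(cons(c, b), cons(b, b)), cons(0, 0)), NF(t₂) = cons(cons(cons(c, b), cons(b, b)), cons(0, 0))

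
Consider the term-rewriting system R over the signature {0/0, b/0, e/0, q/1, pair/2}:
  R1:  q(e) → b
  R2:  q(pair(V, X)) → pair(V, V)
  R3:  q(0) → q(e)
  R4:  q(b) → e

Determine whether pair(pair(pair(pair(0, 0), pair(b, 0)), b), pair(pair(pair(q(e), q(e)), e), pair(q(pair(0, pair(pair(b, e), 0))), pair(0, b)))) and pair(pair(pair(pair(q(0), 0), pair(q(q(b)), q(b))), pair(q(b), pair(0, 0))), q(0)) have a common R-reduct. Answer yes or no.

no — NF(t₁) = pair(pair(pair(pair(0, 0), pair(b, 0)), b), pair(pair(pair(b, b), e), pair(pair(0, 0), pair(0, b)))), NF(t₂) = pair(pair(pair(pair(b, 0), pair(b, e)), pair(e, pair(0, 0))), b)

Reduce t₁ = pair(pair(pair(pair(0, 0), pair(b, 0)), b), pair(pair(pair(q(e), q(e)), e), pair(q(pair(0, pair(pair(b, e), 0))), pair(0, b)))):
1. pair(pair(pair(pair(0, 0), pair(b, 0)), b), pair(pair(pair(q(e), q(e)), e), pair(q(pair(0, pair(pair(b, e), 0))), pair(0, b))))  →  pair(pair(pair(pair(0, 0), pair(b, 0)), b), pair(pair(pair(b, q(e)), e), pair(q(pair(0, pair(pair(b, e), 0))), pair(0, b))))   [R1 at 2.1.1.1]
2. pair(pair(pair(pair(0, 0), pair(b, 0)), b), pair(pair(pair(b, q(e)), e), pair(q(pair(0, pair(pair(b, e), 0))), pair(0, b))))  →  pair(pair(pair(pair(0, 0), pair(b, 0)), b), pair(pair(pair(b, b), e), pair(q(pair(0, pair(pair(b, e), 0))), pair(0, b))))   [R1 at 2.1.1.2]
3. pair(pair(pair(pair(0, 0), pair(b, 0)), b), pair(pair(pair(b, b), e), pair(q(pair(0, pair(pair(b, e), 0))), pair(0, b))))  →  pair(pair(pair(pair(0, 0), pair(b, 0)), b), pair(pair(pair(b, b), e), pair(pair(0, 0), pair(0, b))))   [R2 at 2.2.1]

Reduce t₂ = pair(pair(pair(pair(q(0), 0), pair(q(q(b)), q(b))), pair(q(b), pair(0, 0))), q(0)):
1. pair(pair(pair(pair(q(0), 0), pair(q(q(b)), q(b))), pair(q(b), pair(0, 0))), q(0))  →  pair(pair(pair(pair(q(e), 0), pair(q(q(b)), q(b))), pair(q(b), pair(0, 0))), q(0))   [R3 at 1.1.1.1]
2. pair(pair(pair(pair(q(e), 0), pair(q(q(b)), q(b))), pair(q(b), pair(0, 0))), q(0))  →  pair(pair(pair(pair(b, 0), pair(q(q(b)), q(b))), pair(q(b), pair(0, 0))), q(0))   [R1 at 1.1.1.1]
3. pair(pair(pair(pair(b, 0), pair(q(q(b)), q(b))), pair(q(b), pair(0, 0))), q(0))  →  pair(pair(pair(pair(b, 0), pair(q(e), q(b))), pair(q(b), pair(0, 0))), q(0))   [R4 at 1.1.2.1.1]
4. pair(pair(pair(pair(b, 0), pair(q(e), q(b))), pair(q(b), pair(0, 0))), q(0))  →  pair(pair(pair(pair(b, 0), pair(b, q(b))), pair(q(b), pair(0, 0))), q(0))   [R1 at 1.1.2.1]
5. pair(pair(pair(pair(b, 0), pair(b, q(b))), pair(q(b), pair(0, 0))), q(0))  →  pair(pair(pair(pair(b, 0), pair(b, e)), pair(q(b), pair(0, 0))), q(0))   [R4 at 1.1.2.2]
6. pair(pair(pair(pair(b, 0), pair(b, e)), pair(q(b), pair(0, 0))), q(0))  →  pair(pair(pair(pair(b, 0), pair(b, e)), pair(e, pair(0, 0))), q(0))   [R4 at 1.2.1]
7. pair(pair(pair(pair(b, 0), pair(b, e)), pair(e, pair(0, 0))), q(0))  →  pair(pair(pair(pair(b, 0), pair(b, e)), pair(e, pair(0, 0))), q(e))   [R3 at 2]
8. pair(pair(pair(pair(b, 0), pair(b, e)), pair(e, pair(0, 0))), q(e))  →  pair(pair(pair(pair(b, 0), pair(b, e)), pair(e, pair(0, 0))), b)   [R1 at 2]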